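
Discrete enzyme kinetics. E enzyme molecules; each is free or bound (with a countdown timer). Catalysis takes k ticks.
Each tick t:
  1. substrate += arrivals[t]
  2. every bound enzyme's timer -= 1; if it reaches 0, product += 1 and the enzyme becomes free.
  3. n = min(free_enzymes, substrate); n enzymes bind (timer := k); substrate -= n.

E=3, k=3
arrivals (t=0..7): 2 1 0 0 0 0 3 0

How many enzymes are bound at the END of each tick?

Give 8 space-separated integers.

t=0: arr=2 -> substrate=0 bound=2 product=0
t=1: arr=1 -> substrate=0 bound=3 product=0
t=2: arr=0 -> substrate=0 bound=3 product=0
t=3: arr=0 -> substrate=0 bound=1 product=2
t=4: arr=0 -> substrate=0 bound=0 product=3
t=5: arr=0 -> substrate=0 bound=0 product=3
t=6: arr=3 -> substrate=0 bound=3 product=3
t=7: arr=0 -> substrate=0 bound=3 product=3

Answer: 2 3 3 1 0 0 3 3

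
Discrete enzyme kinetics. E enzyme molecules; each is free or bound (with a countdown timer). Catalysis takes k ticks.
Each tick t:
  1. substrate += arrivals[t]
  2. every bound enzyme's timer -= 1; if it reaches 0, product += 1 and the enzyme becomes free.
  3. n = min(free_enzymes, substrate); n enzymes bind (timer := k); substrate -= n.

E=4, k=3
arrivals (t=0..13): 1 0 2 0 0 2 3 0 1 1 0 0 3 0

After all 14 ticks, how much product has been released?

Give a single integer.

Answer: 10

Derivation:
t=0: arr=1 -> substrate=0 bound=1 product=0
t=1: arr=0 -> substrate=0 bound=1 product=0
t=2: arr=2 -> substrate=0 bound=3 product=0
t=3: arr=0 -> substrate=0 bound=2 product=1
t=4: arr=0 -> substrate=0 bound=2 product=1
t=5: arr=2 -> substrate=0 bound=2 product=3
t=6: arr=3 -> substrate=1 bound=4 product=3
t=7: arr=0 -> substrate=1 bound=4 product=3
t=8: arr=1 -> substrate=0 bound=4 product=5
t=9: arr=1 -> substrate=0 bound=3 product=7
t=10: arr=0 -> substrate=0 bound=3 product=7
t=11: arr=0 -> substrate=0 bound=1 product=9
t=12: arr=3 -> substrate=0 bound=3 product=10
t=13: arr=0 -> substrate=0 bound=3 product=10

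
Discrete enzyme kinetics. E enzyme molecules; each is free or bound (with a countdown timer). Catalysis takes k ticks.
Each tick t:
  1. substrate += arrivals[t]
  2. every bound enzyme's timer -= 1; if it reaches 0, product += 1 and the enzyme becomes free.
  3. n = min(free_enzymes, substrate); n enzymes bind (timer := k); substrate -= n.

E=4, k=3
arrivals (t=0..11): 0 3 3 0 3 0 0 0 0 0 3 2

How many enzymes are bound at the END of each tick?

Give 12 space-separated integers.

Answer: 0 3 4 4 4 4 4 2 1 1 3 4

Derivation:
t=0: arr=0 -> substrate=0 bound=0 product=0
t=1: arr=3 -> substrate=0 bound=3 product=0
t=2: arr=3 -> substrate=2 bound=4 product=0
t=3: arr=0 -> substrate=2 bound=4 product=0
t=4: arr=3 -> substrate=2 bound=4 product=3
t=5: arr=0 -> substrate=1 bound=4 product=4
t=6: arr=0 -> substrate=1 bound=4 product=4
t=7: arr=0 -> substrate=0 bound=2 product=7
t=8: arr=0 -> substrate=0 bound=1 product=8
t=9: arr=0 -> substrate=0 bound=1 product=8
t=10: arr=3 -> substrate=0 bound=3 product=9
t=11: arr=2 -> substrate=1 bound=4 product=9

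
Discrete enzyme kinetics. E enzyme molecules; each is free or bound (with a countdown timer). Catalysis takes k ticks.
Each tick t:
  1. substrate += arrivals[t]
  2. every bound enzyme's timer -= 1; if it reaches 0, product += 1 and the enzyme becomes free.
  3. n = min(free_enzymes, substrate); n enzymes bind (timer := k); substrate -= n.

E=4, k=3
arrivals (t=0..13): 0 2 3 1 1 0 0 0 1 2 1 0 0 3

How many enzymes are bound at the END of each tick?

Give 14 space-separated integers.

t=0: arr=0 -> substrate=0 bound=0 product=0
t=1: arr=2 -> substrate=0 bound=2 product=0
t=2: arr=3 -> substrate=1 bound=4 product=0
t=3: arr=1 -> substrate=2 bound=4 product=0
t=4: arr=1 -> substrate=1 bound=4 product=2
t=5: arr=0 -> substrate=0 bound=3 product=4
t=6: arr=0 -> substrate=0 bound=3 product=4
t=7: arr=0 -> substrate=0 bound=1 product=6
t=8: arr=1 -> substrate=0 bound=1 product=7
t=9: arr=2 -> substrate=0 bound=3 product=7
t=10: arr=1 -> substrate=0 bound=4 product=7
t=11: arr=0 -> substrate=0 bound=3 product=8
t=12: arr=0 -> substrate=0 bound=1 product=10
t=13: arr=3 -> substrate=0 bound=3 product=11

Answer: 0 2 4 4 4 3 3 1 1 3 4 3 1 3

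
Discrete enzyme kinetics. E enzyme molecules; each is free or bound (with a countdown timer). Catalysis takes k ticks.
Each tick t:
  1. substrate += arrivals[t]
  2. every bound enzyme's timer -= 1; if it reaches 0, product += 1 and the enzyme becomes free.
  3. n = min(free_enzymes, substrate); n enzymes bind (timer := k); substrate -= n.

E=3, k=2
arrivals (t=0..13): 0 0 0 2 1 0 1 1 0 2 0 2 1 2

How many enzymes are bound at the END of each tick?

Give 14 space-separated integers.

t=0: arr=0 -> substrate=0 bound=0 product=0
t=1: arr=0 -> substrate=0 bound=0 product=0
t=2: arr=0 -> substrate=0 bound=0 product=0
t=3: arr=2 -> substrate=0 bound=2 product=0
t=4: arr=1 -> substrate=0 bound=3 product=0
t=5: arr=0 -> substrate=0 bound=1 product=2
t=6: arr=1 -> substrate=0 bound=1 product=3
t=7: arr=1 -> substrate=0 bound=2 product=3
t=8: arr=0 -> substrate=0 bound=1 product=4
t=9: arr=2 -> substrate=0 bound=2 product=5
t=10: arr=0 -> substrate=0 bound=2 product=5
t=11: arr=2 -> substrate=0 bound=2 product=7
t=12: arr=1 -> substrate=0 bound=3 product=7
t=13: arr=2 -> substrate=0 bound=3 product=9

Answer: 0 0 0 2 3 1 1 2 1 2 2 2 3 3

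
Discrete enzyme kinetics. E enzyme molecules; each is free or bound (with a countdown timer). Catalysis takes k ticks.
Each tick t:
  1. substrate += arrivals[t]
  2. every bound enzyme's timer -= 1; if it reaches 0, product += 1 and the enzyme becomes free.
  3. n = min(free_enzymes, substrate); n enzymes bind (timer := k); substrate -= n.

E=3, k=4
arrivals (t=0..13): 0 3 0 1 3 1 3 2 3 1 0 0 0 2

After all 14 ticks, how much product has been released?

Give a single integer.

t=0: arr=0 -> substrate=0 bound=0 product=0
t=1: arr=3 -> substrate=0 bound=3 product=0
t=2: arr=0 -> substrate=0 bound=3 product=0
t=3: arr=1 -> substrate=1 bound=3 product=0
t=4: arr=3 -> substrate=4 bound=3 product=0
t=5: arr=1 -> substrate=2 bound=3 product=3
t=6: arr=3 -> substrate=5 bound=3 product=3
t=7: arr=2 -> substrate=7 bound=3 product=3
t=8: arr=3 -> substrate=10 bound=3 product=3
t=9: arr=1 -> substrate=8 bound=3 product=6
t=10: arr=0 -> substrate=8 bound=3 product=6
t=11: arr=0 -> substrate=8 bound=3 product=6
t=12: arr=0 -> substrate=8 bound=3 product=6
t=13: arr=2 -> substrate=7 bound=3 product=9

Answer: 9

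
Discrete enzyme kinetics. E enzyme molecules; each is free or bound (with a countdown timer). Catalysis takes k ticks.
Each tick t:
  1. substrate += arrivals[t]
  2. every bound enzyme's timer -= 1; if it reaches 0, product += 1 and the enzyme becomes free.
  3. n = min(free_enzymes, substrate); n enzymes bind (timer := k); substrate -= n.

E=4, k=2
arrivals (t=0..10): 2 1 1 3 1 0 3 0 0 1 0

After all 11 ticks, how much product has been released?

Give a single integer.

t=0: arr=2 -> substrate=0 bound=2 product=0
t=1: arr=1 -> substrate=0 bound=3 product=0
t=2: arr=1 -> substrate=0 bound=2 product=2
t=3: arr=3 -> substrate=0 bound=4 product=3
t=4: arr=1 -> substrate=0 bound=4 product=4
t=5: arr=0 -> substrate=0 bound=1 product=7
t=6: arr=3 -> substrate=0 bound=3 product=8
t=7: arr=0 -> substrate=0 bound=3 product=8
t=8: arr=0 -> substrate=0 bound=0 product=11
t=9: arr=1 -> substrate=0 bound=1 product=11
t=10: arr=0 -> substrate=0 bound=1 product=11

Answer: 11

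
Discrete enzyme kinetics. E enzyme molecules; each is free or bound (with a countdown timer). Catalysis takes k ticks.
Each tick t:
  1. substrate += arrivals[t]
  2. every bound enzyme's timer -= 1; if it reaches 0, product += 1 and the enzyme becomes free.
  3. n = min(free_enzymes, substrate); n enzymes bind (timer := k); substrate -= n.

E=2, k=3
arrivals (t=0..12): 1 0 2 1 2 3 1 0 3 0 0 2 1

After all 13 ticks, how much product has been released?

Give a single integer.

t=0: arr=1 -> substrate=0 bound=1 product=0
t=1: arr=0 -> substrate=0 bound=1 product=0
t=2: arr=2 -> substrate=1 bound=2 product=0
t=3: arr=1 -> substrate=1 bound=2 product=1
t=4: arr=2 -> substrate=3 bound=2 product=1
t=5: arr=3 -> substrate=5 bound=2 product=2
t=6: arr=1 -> substrate=5 bound=2 product=3
t=7: arr=0 -> substrate=5 bound=2 product=3
t=8: arr=3 -> substrate=7 bound=2 product=4
t=9: arr=0 -> substrate=6 bound=2 product=5
t=10: arr=0 -> substrate=6 bound=2 product=5
t=11: arr=2 -> substrate=7 bound=2 product=6
t=12: arr=1 -> substrate=7 bound=2 product=7

Answer: 7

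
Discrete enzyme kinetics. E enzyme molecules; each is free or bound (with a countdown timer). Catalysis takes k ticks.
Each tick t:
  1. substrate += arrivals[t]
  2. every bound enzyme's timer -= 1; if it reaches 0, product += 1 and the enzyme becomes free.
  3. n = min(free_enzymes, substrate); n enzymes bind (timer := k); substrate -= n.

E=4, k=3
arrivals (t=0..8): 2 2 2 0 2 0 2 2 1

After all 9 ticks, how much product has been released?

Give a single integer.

t=0: arr=2 -> substrate=0 bound=2 product=0
t=1: arr=2 -> substrate=0 bound=4 product=0
t=2: arr=2 -> substrate=2 bound=4 product=0
t=3: arr=0 -> substrate=0 bound=4 product=2
t=4: arr=2 -> substrate=0 bound=4 product=4
t=5: arr=0 -> substrate=0 bound=4 product=4
t=6: arr=2 -> substrate=0 bound=4 product=6
t=7: arr=2 -> substrate=0 bound=4 product=8
t=8: arr=1 -> substrate=1 bound=4 product=8

Answer: 8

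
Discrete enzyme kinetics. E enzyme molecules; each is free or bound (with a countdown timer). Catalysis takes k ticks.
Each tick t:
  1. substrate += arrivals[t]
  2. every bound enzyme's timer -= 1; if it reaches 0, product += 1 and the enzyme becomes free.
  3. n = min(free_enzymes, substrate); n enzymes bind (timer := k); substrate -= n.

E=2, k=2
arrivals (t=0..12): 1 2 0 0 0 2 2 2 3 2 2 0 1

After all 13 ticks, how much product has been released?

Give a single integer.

Answer: 9

Derivation:
t=0: arr=1 -> substrate=0 bound=1 product=0
t=1: arr=2 -> substrate=1 bound=2 product=0
t=2: arr=0 -> substrate=0 bound=2 product=1
t=3: arr=0 -> substrate=0 bound=1 product=2
t=4: arr=0 -> substrate=0 bound=0 product=3
t=5: arr=2 -> substrate=0 bound=2 product=3
t=6: arr=2 -> substrate=2 bound=2 product=3
t=7: arr=2 -> substrate=2 bound=2 product=5
t=8: arr=3 -> substrate=5 bound=2 product=5
t=9: arr=2 -> substrate=5 bound=2 product=7
t=10: arr=2 -> substrate=7 bound=2 product=7
t=11: arr=0 -> substrate=5 bound=2 product=9
t=12: arr=1 -> substrate=6 bound=2 product=9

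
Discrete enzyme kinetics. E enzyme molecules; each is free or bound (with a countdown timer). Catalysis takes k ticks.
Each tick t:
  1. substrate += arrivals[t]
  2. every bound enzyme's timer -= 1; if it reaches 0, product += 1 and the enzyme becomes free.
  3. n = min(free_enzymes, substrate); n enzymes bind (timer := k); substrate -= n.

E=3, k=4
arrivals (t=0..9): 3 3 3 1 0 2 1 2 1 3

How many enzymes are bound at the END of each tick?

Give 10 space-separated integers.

t=0: arr=3 -> substrate=0 bound=3 product=0
t=1: arr=3 -> substrate=3 bound=3 product=0
t=2: arr=3 -> substrate=6 bound=3 product=0
t=3: arr=1 -> substrate=7 bound=3 product=0
t=4: arr=0 -> substrate=4 bound=3 product=3
t=5: arr=2 -> substrate=6 bound=3 product=3
t=6: arr=1 -> substrate=7 bound=3 product=3
t=7: arr=2 -> substrate=9 bound=3 product=3
t=8: arr=1 -> substrate=7 bound=3 product=6
t=9: arr=3 -> substrate=10 bound=3 product=6

Answer: 3 3 3 3 3 3 3 3 3 3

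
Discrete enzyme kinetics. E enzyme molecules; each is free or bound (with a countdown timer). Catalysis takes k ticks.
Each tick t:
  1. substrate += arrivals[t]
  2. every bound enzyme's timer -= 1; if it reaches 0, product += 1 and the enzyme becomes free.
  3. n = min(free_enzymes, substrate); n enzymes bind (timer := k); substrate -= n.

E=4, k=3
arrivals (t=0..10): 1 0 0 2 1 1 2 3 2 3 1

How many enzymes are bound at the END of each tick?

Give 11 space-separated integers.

Answer: 1 1 1 2 3 4 4 4 4 4 4

Derivation:
t=0: arr=1 -> substrate=0 bound=1 product=0
t=1: arr=0 -> substrate=0 bound=1 product=0
t=2: arr=0 -> substrate=0 bound=1 product=0
t=3: arr=2 -> substrate=0 bound=2 product=1
t=4: arr=1 -> substrate=0 bound=3 product=1
t=5: arr=1 -> substrate=0 bound=4 product=1
t=6: arr=2 -> substrate=0 bound=4 product=3
t=7: arr=3 -> substrate=2 bound=4 product=4
t=8: arr=2 -> substrate=3 bound=4 product=5
t=9: arr=3 -> substrate=4 bound=4 product=7
t=10: arr=1 -> substrate=4 bound=4 product=8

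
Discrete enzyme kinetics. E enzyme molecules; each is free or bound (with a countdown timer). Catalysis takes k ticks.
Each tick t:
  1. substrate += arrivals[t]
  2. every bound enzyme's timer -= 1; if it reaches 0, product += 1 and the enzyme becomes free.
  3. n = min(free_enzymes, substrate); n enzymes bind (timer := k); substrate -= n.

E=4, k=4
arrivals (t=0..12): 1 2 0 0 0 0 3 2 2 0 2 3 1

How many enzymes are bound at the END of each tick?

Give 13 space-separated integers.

Answer: 1 3 3 3 2 0 3 4 4 4 4 4 4

Derivation:
t=0: arr=1 -> substrate=0 bound=1 product=0
t=1: arr=2 -> substrate=0 bound=3 product=0
t=2: arr=0 -> substrate=0 bound=3 product=0
t=3: arr=0 -> substrate=0 bound=3 product=0
t=4: arr=0 -> substrate=0 bound=2 product=1
t=5: arr=0 -> substrate=0 bound=0 product=3
t=6: arr=3 -> substrate=0 bound=3 product=3
t=7: arr=2 -> substrate=1 bound=4 product=3
t=8: arr=2 -> substrate=3 bound=4 product=3
t=9: arr=0 -> substrate=3 bound=4 product=3
t=10: arr=2 -> substrate=2 bound=4 product=6
t=11: arr=3 -> substrate=4 bound=4 product=7
t=12: arr=1 -> substrate=5 bound=4 product=7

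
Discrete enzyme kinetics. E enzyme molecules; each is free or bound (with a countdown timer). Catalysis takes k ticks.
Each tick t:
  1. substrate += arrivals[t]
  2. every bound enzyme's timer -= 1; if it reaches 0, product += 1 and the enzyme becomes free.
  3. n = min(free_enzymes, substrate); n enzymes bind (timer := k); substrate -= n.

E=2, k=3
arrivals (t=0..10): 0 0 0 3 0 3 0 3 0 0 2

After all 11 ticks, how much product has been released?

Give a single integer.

Answer: 4

Derivation:
t=0: arr=0 -> substrate=0 bound=0 product=0
t=1: arr=0 -> substrate=0 bound=0 product=0
t=2: arr=0 -> substrate=0 bound=0 product=0
t=3: arr=3 -> substrate=1 bound=2 product=0
t=4: arr=0 -> substrate=1 bound=2 product=0
t=5: arr=3 -> substrate=4 bound=2 product=0
t=6: arr=0 -> substrate=2 bound=2 product=2
t=7: arr=3 -> substrate=5 bound=2 product=2
t=8: arr=0 -> substrate=5 bound=2 product=2
t=9: arr=0 -> substrate=3 bound=2 product=4
t=10: arr=2 -> substrate=5 bound=2 product=4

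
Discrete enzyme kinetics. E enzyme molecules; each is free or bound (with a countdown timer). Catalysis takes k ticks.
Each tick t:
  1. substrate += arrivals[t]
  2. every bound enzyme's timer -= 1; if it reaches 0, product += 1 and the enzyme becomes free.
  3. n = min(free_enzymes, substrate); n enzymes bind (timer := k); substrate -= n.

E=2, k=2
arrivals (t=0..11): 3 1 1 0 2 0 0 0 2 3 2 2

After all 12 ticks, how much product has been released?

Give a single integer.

t=0: arr=3 -> substrate=1 bound=2 product=0
t=1: arr=1 -> substrate=2 bound=2 product=0
t=2: arr=1 -> substrate=1 bound=2 product=2
t=3: arr=0 -> substrate=1 bound=2 product=2
t=4: arr=2 -> substrate=1 bound=2 product=4
t=5: arr=0 -> substrate=1 bound=2 product=4
t=6: arr=0 -> substrate=0 bound=1 product=6
t=7: arr=0 -> substrate=0 bound=1 product=6
t=8: arr=2 -> substrate=0 bound=2 product=7
t=9: arr=3 -> substrate=3 bound=2 product=7
t=10: arr=2 -> substrate=3 bound=2 product=9
t=11: arr=2 -> substrate=5 bound=2 product=9

Answer: 9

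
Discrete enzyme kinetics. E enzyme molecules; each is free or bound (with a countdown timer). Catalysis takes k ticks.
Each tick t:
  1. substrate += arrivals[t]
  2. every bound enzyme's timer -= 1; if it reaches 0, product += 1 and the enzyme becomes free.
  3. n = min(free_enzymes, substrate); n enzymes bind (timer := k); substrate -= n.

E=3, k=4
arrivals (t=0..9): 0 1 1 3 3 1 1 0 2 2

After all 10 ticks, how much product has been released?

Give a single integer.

t=0: arr=0 -> substrate=0 bound=0 product=0
t=1: arr=1 -> substrate=0 bound=1 product=0
t=2: arr=1 -> substrate=0 bound=2 product=0
t=3: arr=3 -> substrate=2 bound=3 product=0
t=4: arr=3 -> substrate=5 bound=3 product=0
t=5: arr=1 -> substrate=5 bound=3 product=1
t=6: arr=1 -> substrate=5 bound=3 product=2
t=7: arr=0 -> substrate=4 bound=3 product=3
t=8: arr=2 -> substrate=6 bound=3 product=3
t=9: arr=2 -> substrate=7 bound=3 product=4

Answer: 4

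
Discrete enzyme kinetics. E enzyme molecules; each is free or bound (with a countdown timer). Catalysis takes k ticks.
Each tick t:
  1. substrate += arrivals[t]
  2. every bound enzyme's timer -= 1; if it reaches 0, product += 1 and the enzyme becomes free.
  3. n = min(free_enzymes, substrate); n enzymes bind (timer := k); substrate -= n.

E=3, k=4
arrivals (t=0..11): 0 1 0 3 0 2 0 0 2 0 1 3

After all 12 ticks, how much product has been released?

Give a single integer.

Answer: 6

Derivation:
t=0: arr=0 -> substrate=0 bound=0 product=0
t=1: arr=1 -> substrate=0 bound=1 product=0
t=2: arr=0 -> substrate=0 bound=1 product=0
t=3: arr=3 -> substrate=1 bound=3 product=0
t=4: arr=0 -> substrate=1 bound=3 product=0
t=5: arr=2 -> substrate=2 bound=3 product=1
t=6: arr=0 -> substrate=2 bound=3 product=1
t=7: arr=0 -> substrate=0 bound=3 product=3
t=8: arr=2 -> substrate=2 bound=3 product=3
t=9: arr=0 -> substrate=1 bound=3 product=4
t=10: arr=1 -> substrate=2 bound=3 product=4
t=11: arr=3 -> substrate=3 bound=3 product=6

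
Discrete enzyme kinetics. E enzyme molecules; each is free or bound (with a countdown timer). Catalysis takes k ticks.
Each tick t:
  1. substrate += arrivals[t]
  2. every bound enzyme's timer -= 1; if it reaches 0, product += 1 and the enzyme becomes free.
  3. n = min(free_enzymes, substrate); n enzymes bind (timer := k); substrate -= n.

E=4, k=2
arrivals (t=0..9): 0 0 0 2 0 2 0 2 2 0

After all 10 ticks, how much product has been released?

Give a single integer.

t=0: arr=0 -> substrate=0 bound=0 product=0
t=1: arr=0 -> substrate=0 bound=0 product=0
t=2: arr=0 -> substrate=0 bound=0 product=0
t=3: arr=2 -> substrate=0 bound=2 product=0
t=4: arr=0 -> substrate=0 bound=2 product=0
t=5: arr=2 -> substrate=0 bound=2 product=2
t=6: arr=0 -> substrate=0 bound=2 product=2
t=7: arr=2 -> substrate=0 bound=2 product=4
t=8: arr=2 -> substrate=0 bound=4 product=4
t=9: arr=0 -> substrate=0 bound=2 product=6

Answer: 6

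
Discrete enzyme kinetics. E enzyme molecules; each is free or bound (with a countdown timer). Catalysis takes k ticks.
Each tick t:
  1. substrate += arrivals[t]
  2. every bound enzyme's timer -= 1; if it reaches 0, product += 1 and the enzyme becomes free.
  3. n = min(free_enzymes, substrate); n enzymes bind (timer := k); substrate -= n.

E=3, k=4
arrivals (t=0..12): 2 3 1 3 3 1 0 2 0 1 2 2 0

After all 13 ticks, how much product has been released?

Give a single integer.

t=0: arr=2 -> substrate=0 bound=2 product=0
t=1: arr=3 -> substrate=2 bound=3 product=0
t=2: arr=1 -> substrate=3 bound=3 product=0
t=3: arr=3 -> substrate=6 bound=3 product=0
t=4: arr=3 -> substrate=7 bound=3 product=2
t=5: arr=1 -> substrate=7 bound=3 product=3
t=6: arr=0 -> substrate=7 bound=3 product=3
t=7: arr=2 -> substrate=9 bound=3 product=3
t=8: arr=0 -> substrate=7 bound=3 product=5
t=9: arr=1 -> substrate=7 bound=3 product=6
t=10: arr=2 -> substrate=9 bound=3 product=6
t=11: arr=2 -> substrate=11 bound=3 product=6
t=12: arr=0 -> substrate=9 bound=3 product=8

Answer: 8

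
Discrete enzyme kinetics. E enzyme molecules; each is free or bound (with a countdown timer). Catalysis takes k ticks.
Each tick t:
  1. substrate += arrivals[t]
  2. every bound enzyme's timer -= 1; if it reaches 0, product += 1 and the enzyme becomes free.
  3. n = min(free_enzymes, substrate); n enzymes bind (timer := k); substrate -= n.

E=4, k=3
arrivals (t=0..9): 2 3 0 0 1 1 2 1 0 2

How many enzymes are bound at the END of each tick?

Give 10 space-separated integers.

t=0: arr=2 -> substrate=0 bound=2 product=0
t=1: arr=3 -> substrate=1 bound=4 product=0
t=2: arr=0 -> substrate=1 bound=4 product=0
t=3: arr=0 -> substrate=0 bound=3 product=2
t=4: arr=1 -> substrate=0 bound=2 product=4
t=5: arr=1 -> substrate=0 bound=3 product=4
t=6: arr=2 -> substrate=0 bound=4 product=5
t=7: arr=1 -> substrate=0 bound=4 product=6
t=8: arr=0 -> substrate=0 bound=3 product=7
t=9: arr=2 -> substrate=0 bound=3 product=9

Answer: 2 4 4 3 2 3 4 4 3 3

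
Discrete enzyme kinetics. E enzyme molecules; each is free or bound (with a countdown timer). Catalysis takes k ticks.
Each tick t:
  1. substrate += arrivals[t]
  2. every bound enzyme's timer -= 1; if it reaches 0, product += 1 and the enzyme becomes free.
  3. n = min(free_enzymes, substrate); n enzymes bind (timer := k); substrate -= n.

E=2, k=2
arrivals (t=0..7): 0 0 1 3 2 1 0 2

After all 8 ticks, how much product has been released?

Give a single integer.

t=0: arr=0 -> substrate=0 bound=0 product=0
t=1: arr=0 -> substrate=0 bound=0 product=0
t=2: arr=1 -> substrate=0 bound=1 product=0
t=3: arr=3 -> substrate=2 bound=2 product=0
t=4: arr=2 -> substrate=3 bound=2 product=1
t=5: arr=1 -> substrate=3 bound=2 product=2
t=6: arr=0 -> substrate=2 bound=2 product=3
t=7: arr=2 -> substrate=3 bound=2 product=4

Answer: 4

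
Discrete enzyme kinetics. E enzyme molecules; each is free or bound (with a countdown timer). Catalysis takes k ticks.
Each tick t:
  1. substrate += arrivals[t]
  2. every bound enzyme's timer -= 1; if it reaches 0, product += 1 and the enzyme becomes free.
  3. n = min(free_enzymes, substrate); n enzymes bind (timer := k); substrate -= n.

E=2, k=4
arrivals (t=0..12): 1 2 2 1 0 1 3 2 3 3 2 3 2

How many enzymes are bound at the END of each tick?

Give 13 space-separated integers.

t=0: arr=1 -> substrate=0 bound=1 product=0
t=1: arr=2 -> substrate=1 bound=2 product=0
t=2: arr=2 -> substrate=3 bound=2 product=0
t=3: arr=1 -> substrate=4 bound=2 product=0
t=4: arr=0 -> substrate=3 bound=2 product=1
t=5: arr=1 -> substrate=3 bound=2 product=2
t=6: arr=3 -> substrate=6 bound=2 product=2
t=7: arr=2 -> substrate=8 bound=2 product=2
t=8: arr=3 -> substrate=10 bound=2 product=3
t=9: arr=3 -> substrate=12 bound=2 product=4
t=10: arr=2 -> substrate=14 bound=2 product=4
t=11: arr=3 -> substrate=17 bound=2 product=4
t=12: arr=2 -> substrate=18 bound=2 product=5

Answer: 1 2 2 2 2 2 2 2 2 2 2 2 2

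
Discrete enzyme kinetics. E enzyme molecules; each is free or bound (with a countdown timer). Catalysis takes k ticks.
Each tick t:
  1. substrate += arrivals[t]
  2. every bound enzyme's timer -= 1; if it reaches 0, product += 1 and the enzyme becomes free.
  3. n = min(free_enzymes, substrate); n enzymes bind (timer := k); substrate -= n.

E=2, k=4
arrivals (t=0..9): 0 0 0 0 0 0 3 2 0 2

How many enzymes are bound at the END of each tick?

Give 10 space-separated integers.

Answer: 0 0 0 0 0 0 2 2 2 2

Derivation:
t=0: arr=0 -> substrate=0 bound=0 product=0
t=1: arr=0 -> substrate=0 bound=0 product=0
t=2: arr=0 -> substrate=0 bound=0 product=0
t=3: arr=0 -> substrate=0 bound=0 product=0
t=4: arr=0 -> substrate=0 bound=0 product=0
t=5: arr=0 -> substrate=0 bound=0 product=0
t=6: arr=3 -> substrate=1 bound=2 product=0
t=7: arr=2 -> substrate=3 bound=2 product=0
t=8: arr=0 -> substrate=3 bound=2 product=0
t=9: arr=2 -> substrate=5 bound=2 product=0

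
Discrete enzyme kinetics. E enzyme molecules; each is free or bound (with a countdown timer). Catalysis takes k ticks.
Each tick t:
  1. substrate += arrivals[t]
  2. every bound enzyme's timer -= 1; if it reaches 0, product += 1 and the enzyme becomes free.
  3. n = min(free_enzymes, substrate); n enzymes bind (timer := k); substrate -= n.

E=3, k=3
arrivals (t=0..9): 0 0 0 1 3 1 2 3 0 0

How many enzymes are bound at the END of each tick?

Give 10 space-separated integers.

t=0: arr=0 -> substrate=0 bound=0 product=0
t=1: arr=0 -> substrate=0 bound=0 product=0
t=2: arr=0 -> substrate=0 bound=0 product=0
t=3: arr=1 -> substrate=0 bound=1 product=0
t=4: arr=3 -> substrate=1 bound=3 product=0
t=5: arr=1 -> substrate=2 bound=3 product=0
t=6: arr=2 -> substrate=3 bound=3 product=1
t=7: arr=3 -> substrate=4 bound=3 product=3
t=8: arr=0 -> substrate=4 bound=3 product=3
t=9: arr=0 -> substrate=3 bound=3 product=4

Answer: 0 0 0 1 3 3 3 3 3 3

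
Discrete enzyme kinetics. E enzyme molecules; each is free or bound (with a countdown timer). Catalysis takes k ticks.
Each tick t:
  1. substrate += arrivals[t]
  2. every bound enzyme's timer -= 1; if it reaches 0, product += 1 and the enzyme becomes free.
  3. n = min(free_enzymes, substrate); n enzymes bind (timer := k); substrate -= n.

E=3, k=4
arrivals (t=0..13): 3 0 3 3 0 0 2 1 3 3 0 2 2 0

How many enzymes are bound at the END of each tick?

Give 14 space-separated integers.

t=0: arr=3 -> substrate=0 bound=3 product=0
t=1: arr=0 -> substrate=0 bound=3 product=0
t=2: arr=3 -> substrate=3 bound=3 product=0
t=3: arr=3 -> substrate=6 bound=3 product=0
t=4: arr=0 -> substrate=3 bound=3 product=3
t=5: arr=0 -> substrate=3 bound=3 product=3
t=6: arr=2 -> substrate=5 bound=3 product=3
t=7: arr=1 -> substrate=6 bound=3 product=3
t=8: arr=3 -> substrate=6 bound=3 product=6
t=9: arr=3 -> substrate=9 bound=3 product=6
t=10: arr=0 -> substrate=9 bound=3 product=6
t=11: arr=2 -> substrate=11 bound=3 product=6
t=12: arr=2 -> substrate=10 bound=3 product=9
t=13: arr=0 -> substrate=10 bound=3 product=9

Answer: 3 3 3 3 3 3 3 3 3 3 3 3 3 3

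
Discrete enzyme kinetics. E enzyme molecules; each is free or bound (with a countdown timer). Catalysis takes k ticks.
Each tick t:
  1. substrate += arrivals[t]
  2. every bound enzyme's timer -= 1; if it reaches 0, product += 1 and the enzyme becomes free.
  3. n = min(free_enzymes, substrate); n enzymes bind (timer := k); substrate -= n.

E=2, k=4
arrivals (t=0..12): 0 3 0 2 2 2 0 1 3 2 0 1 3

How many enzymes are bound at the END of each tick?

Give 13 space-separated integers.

Answer: 0 2 2 2 2 2 2 2 2 2 2 2 2

Derivation:
t=0: arr=0 -> substrate=0 bound=0 product=0
t=1: arr=3 -> substrate=1 bound=2 product=0
t=2: arr=0 -> substrate=1 bound=2 product=0
t=3: arr=2 -> substrate=3 bound=2 product=0
t=4: arr=2 -> substrate=5 bound=2 product=0
t=5: arr=2 -> substrate=5 bound=2 product=2
t=6: arr=0 -> substrate=5 bound=2 product=2
t=7: arr=1 -> substrate=6 bound=2 product=2
t=8: arr=3 -> substrate=9 bound=2 product=2
t=9: arr=2 -> substrate=9 bound=2 product=4
t=10: arr=0 -> substrate=9 bound=2 product=4
t=11: arr=1 -> substrate=10 bound=2 product=4
t=12: arr=3 -> substrate=13 bound=2 product=4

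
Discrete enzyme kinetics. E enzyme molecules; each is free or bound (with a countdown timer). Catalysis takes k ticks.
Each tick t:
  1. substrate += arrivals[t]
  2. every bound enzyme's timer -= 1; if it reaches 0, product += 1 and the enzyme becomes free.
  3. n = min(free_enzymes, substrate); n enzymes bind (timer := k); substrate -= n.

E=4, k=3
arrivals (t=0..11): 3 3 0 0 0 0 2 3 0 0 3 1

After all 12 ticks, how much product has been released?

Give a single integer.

Answer: 10

Derivation:
t=0: arr=3 -> substrate=0 bound=3 product=0
t=1: arr=3 -> substrate=2 bound=4 product=0
t=2: arr=0 -> substrate=2 bound=4 product=0
t=3: arr=0 -> substrate=0 bound=3 product=3
t=4: arr=0 -> substrate=0 bound=2 product=4
t=5: arr=0 -> substrate=0 bound=2 product=4
t=6: arr=2 -> substrate=0 bound=2 product=6
t=7: arr=3 -> substrate=1 bound=4 product=6
t=8: arr=0 -> substrate=1 bound=4 product=6
t=9: arr=0 -> substrate=0 bound=3 product=8
t=10: arr=3 -> substrate=0 bound=4 product=10
t=11: arr=1 -> substrate=1 bound=4 product=10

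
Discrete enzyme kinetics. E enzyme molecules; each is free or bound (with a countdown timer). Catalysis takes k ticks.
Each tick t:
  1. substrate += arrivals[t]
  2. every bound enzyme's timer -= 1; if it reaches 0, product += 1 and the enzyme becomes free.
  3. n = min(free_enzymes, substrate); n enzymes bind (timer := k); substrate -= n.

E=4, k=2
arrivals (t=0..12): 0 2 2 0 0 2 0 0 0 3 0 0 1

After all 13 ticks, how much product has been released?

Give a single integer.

t=0: arr=0 -> substrate=0 bound=0 product=0
t=1: arr=2 -> substrate=0 bound=2 product=0
t=2: arr=2 -> substrate=0 bound=4 product=0
t=3: arr=0 -> substrate=0 bound=2 product=2
t=4: arr=0 -> substrate=0 bound=0 product=4
t=5: arr=2 -> substrate=0 bound=2 product=4
t=6: arr=0 -> substrate=0 bound=2 product=4
t=7: arr=0 -> substrate=0 bound=0 product=6
t=8: arr=0 -> substrate=0 bound=0 product=6
t=9: arr=3 -> substrate=0 bound=3 product=6
t=10: arr=0 -> substrate=0 bound=3 product=6
t=11: arr=0 -> substrate=0 bound=0 product=9
t=12: arr=1 -> substrate=0 bound=1 product=9

Answer: 9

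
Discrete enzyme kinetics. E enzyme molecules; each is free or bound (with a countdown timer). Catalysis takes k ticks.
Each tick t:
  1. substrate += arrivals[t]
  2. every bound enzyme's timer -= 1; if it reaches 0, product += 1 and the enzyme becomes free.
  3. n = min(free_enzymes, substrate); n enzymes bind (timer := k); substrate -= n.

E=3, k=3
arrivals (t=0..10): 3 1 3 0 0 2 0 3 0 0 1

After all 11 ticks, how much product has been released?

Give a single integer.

Answer: 9

Derivation:
t=0: arr=3 -> substrate=0 bound=3 product=0
t=1: arr=1 -> substrate=1 bound=3 product=0
t=2: arr=3 -> substrate=4 bound=3 product=0
t=3: arr=0 -> substrate=1 bound=3 product=3
t=4: arr=0 -> substrate=1 bound=3 product=3
t=5: arr=2 -> substrate=3 bound=3 product=3
t=6: arr=0 -> substrate=0 bound=3 product=6
t=7: arr=3 -> substrate=3 bound=3 product=6
t=8: arr=0 -> substrate=3 bound=3 product=6
t=9: arr=0 -> substrate=0 bound=3 product=9
t=10: arr=1 -> substrate=1 bound=3 product=9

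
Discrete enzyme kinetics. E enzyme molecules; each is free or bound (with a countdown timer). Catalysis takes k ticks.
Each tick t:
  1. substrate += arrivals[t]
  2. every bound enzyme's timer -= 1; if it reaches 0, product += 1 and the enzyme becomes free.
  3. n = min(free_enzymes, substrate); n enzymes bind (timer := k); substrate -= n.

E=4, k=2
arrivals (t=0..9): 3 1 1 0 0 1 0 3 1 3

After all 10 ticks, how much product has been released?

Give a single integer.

t=0: arr=3 -> substrate=0 bound=3 product=0
t=1: arr=1 -> substrate=0 bound=4 product=0
t=2: arr=1 -> substrate=0 bound=2 product=3
t=3: arr=0 -> substrate=0 bound=1 product=4
t=4: arr=0 -> substrate=0 bound=0 product=5
t=5: arr=1 -> substrate=0 bound=1 product=5
t=6: arr=0 -> substrate=0 bound=1 product=5
t=7: arr=3 -> substrate=0 bound=3 product=6
t=8: arr=1 -> substrate=0 bound=4 product=6
t=9: arr=3 -> substrate=0 bound=4 product=9

Answer: 9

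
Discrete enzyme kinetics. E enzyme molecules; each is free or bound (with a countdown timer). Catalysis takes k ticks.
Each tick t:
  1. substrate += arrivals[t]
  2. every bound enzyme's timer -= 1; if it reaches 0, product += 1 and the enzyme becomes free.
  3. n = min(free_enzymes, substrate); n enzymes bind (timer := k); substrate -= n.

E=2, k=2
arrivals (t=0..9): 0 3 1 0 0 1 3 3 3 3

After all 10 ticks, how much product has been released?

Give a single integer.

t=0: arr=0 -> substrate=0 bound=0 product=0
t=1: arr=3 -> substrate=1 bound=2 product=0
t=2: arr=1 -> substrate=2 bound=2 product=0
t=3: arr=0 -> substrate=0 bound=2 product=2
t=4: arr=0 -> substrate=0 bound=2 product=2
t=5: arr=1 -> substrate=0 bound=1 product=4
t=6: arr=3 -> substrate=2 bound=2 product=4
t=7: arr=3 -> substrate=4 bound=2 product=5
t=8: arr=3 -> substrate=6 bound=2 product=6
t=9: arr=3 -> substrate=8 bound=2 product=7

Answer: 7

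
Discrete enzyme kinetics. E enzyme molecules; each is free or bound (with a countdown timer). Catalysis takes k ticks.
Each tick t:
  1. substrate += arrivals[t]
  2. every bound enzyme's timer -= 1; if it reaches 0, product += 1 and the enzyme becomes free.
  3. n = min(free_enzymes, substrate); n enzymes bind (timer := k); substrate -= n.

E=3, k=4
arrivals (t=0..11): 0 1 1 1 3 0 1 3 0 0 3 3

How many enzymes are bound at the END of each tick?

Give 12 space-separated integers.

t=0: arr=0 -> substrate=0 bound=0 product=0
t=1: arr=1 -> substrate=0 bound=1 product=0
t=2: arr=1 -> substrate=0 bound=2 product=0
t=3: arr=1 -> substrate=0 bound=3 product=0
t=4: arr=3 -> substrate=3 bound=3 product=0
t=5: arr=0 -> substrate=2 bound=3 product=1
t=6: arr=1 -> substrate=2 bound=3 product=2
t=7: arr=3 -> substrate=4 bound=3 product=3
t=8: arr=0 -> substrate=4 bound=3 product=3
t=9: arr=0 -> substrate=3 bound=3 product=4
t=10: arr=3 -> substrate=5 bound=3 product=5
t=11: arr=3 -> substrate=7 bound=3 product=6

Answer: 0 1 2 3 3 3 3 3 3 3 3 3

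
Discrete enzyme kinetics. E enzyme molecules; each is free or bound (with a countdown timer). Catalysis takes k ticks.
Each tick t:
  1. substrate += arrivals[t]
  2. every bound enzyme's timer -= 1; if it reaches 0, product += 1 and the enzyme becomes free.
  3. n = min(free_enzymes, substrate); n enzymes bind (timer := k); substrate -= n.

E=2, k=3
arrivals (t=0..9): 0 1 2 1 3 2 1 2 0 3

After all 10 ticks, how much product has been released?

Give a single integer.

Answer: 4

Derivation:
t=0: arr=0 -> substrate=0 bound=0 product=0
t=1: arr=1 -> substrate=0 bound=1 product=0
t=2: arr=2 -> substrate=1 bound=2 product=0
t=3: arr=1 -> substrate=2 bound=2 product=0
t=4: arr=3 -> substrate=4 bound=2 product=1
t=5: arr=2 -> substrate=5 bound=2 product=2
t=6: arr=1 -> substrate=6 bound=2 product=2
t=7: arr=2 -> substrate=7 bound=2 product=3
t=8: arr=0 -> substrate=6 bound=2 product=4
t=9: arr=3 -> substrate=9 bound=2 product=4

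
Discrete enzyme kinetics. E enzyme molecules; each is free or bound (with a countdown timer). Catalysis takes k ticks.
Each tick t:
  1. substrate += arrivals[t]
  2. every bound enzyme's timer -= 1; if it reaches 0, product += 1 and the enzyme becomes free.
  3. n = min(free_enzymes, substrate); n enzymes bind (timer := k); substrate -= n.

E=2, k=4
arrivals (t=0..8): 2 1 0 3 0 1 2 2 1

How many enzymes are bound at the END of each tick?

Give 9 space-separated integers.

Answer: 2 2 2 2 2 2 2 2 2

Derivation:
t=0: arr=2 -> substrate=0 bound=2 product=0
t=1: arr=1 -> substrate=1 bound=2 product=0
t=2: arr=0 -> substrate=1 bound=2 product=0
t=3: arr=3 -> substrate=4 bound=2 product=0
t=4: arr=0 -> substrate=2 bound=2 product=2
t=5: arr=1 -> substrate=3 bound=2 product=2
t=6: arr=2 -> substrate=5 bound=2 product=2
t=7: arr=2 -> substrate=7 bound=2 product=2
t=8: arr=1 -> substrate=6 bound=2 product=4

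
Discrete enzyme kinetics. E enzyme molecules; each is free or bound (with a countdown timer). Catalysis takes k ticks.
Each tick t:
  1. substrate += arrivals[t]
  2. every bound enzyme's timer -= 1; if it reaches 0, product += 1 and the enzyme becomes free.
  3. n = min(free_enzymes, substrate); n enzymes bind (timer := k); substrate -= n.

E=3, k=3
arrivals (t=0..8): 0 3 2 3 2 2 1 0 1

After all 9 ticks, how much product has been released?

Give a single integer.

t=0: arr=0 -> substrate=0 bound=0 product=0
t=1: arr=3 -> substrate=0 bound=3 product=0
t=2: arr=2 -> substrate=2 bound=3 product=0
t=3: arr=3 -> substrate=5 bound=3 product=0
t=4: arr=2 -> substrate=4 bound=3 product=3
t=5: arr=2 -> substrate=6 bound=3 product=3
t=6: arr=1 -> substrate=7 bound=3 product=3
t=7: arr=0 -> substrate=4 bound=3 product=6
t=8: arr=1 -> substrate=5 bound=3 product=6

Answer: 6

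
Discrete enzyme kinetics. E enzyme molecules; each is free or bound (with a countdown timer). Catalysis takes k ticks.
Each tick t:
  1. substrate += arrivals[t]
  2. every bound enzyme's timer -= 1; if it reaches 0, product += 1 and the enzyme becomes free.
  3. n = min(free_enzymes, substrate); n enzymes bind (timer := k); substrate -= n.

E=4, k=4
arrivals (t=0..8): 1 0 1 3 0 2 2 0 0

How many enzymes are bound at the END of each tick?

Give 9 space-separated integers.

Answer: 1 1 2 4 4 4 4 4 4

Derivation:
t=0: arr=1 -> substrate=0 bound=1 product=0
t=1: arr=0 -> substrate=0 bound=1 product=0
t=2: arr=1 -> substrate=0 bound=2 product=0
t=3: arr=3 -> substrate=1 bound=4 product=0
t=4: arr=0 -> substrate=0 bound=4 product=1
t=5: arr=2 -> substrate=2 bound=4 product=1
t=6: arr=2 -> substrate=3 bound=4 product=2
t=7: arr=0 -> substrate=1 bound=4 product=4
t=8: arr=0 -> substrate=0 bound=4 product=5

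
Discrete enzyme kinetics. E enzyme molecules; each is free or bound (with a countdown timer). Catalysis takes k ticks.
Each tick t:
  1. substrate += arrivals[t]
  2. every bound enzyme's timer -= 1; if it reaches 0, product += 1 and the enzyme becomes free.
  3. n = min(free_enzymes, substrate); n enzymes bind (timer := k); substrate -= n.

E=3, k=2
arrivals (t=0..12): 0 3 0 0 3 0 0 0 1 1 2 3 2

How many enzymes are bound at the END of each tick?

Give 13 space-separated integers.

t=0: arr=0 -> substrate=0 bound=0 product=0
t=1: arr=3 -> substrate=0 bound=3 product=0
t=2: arr=0 -> substrate=0 bound=3 product=0
t=3: arr=0 -> substrate=0 bound=0 product=3
t=4: arr=3 -> substrate=0 bound=3 product=3
t=5: arr=0 -> substrate=0 bound=3 product=3
t=6: arr=0 -> substrate=0 bound=0 product=6
t=7: arr=0 -> substrate=0 bound=0 product=6
t=8: arr=1 -> substrate=0 bound=1 product=6
t=9: arr=1 -> substrate=0 bound=2 product=6
t=10: arr=2 -> substrate=0 bound=3 product=7
t=11: arr=3 -> substrate=2 bound=3 product=8
t=12: arr=2 -> substrate=2 bound=3 product=10

Answer: 0 3 3 0 3 3 0 0 1 2 3 3 3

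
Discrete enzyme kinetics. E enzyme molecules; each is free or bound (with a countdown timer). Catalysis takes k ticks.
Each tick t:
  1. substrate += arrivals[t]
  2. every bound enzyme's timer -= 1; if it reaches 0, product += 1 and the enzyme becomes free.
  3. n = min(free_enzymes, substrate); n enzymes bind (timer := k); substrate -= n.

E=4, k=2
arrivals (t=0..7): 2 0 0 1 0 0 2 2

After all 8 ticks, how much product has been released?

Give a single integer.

t=0: arr=2 -> substrate=0 bound=2 product=0
t=1: arr=0 -> substrate=0 bound=2 product=0
t=2: arr=0 -> substrate=0 bound=0 product=2
t=3: arr=1 -> substrate=0 bound=1 product=2
t=4: arr=0 -> substrate=0 bound=1 product=2
t=5: arr=0 -> substrate=0 bound=0 product=3
t=6: arr=2 -> substrate=0 bound=2 product=3
t=7: arr=2 -> substrate=0 bound=4 product=3

Answer: 3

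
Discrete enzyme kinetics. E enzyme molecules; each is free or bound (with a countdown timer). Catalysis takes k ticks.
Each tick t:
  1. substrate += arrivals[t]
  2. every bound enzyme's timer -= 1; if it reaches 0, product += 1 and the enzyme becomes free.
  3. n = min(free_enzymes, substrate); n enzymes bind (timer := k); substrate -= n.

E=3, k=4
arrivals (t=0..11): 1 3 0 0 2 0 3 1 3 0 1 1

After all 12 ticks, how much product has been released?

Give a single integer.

t=0: arr=1 -> substrate=0 bound=1 product=0
t=1: arr=3 -> substrate=1 bound=3 product=0
t=2: arr=0 -> substrate=1 bound=3 product=0
t=3: arr=0 -> substrate=1 bound=3 product=0
t=4: arr=2 -> substrate=2 bound=3 product=1
t=5: arr=0 -> substrate=0 bound=3 product=3
t=6: arr=3 -> substrate=3 bound=3 product=3
t=7: arr=1 -> substrate=4 bound=3 product=3
t=8: arr=3 -> substrate=6 bound=3 product=4
t=9: arr=0 -> substrate=4 bound=3 product=6
t=10: arr=1 -> substrate=5 bound=3 product=6
t=11: arr=1 -> substrate=6 bound=3 product=6

Answer: 6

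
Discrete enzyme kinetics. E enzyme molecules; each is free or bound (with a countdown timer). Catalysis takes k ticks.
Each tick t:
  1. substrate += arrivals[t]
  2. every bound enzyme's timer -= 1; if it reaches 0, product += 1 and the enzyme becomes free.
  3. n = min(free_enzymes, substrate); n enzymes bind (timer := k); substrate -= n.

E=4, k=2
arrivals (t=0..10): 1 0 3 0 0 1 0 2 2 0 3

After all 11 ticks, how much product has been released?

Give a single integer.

t=0: arr=1 -> substrate=0 bound=1 product=0
t=1: arr=0 -> substrate=0 bound=1 product=0
t=2: arr=3 -> substrate=0 bound=3 product=1
t=3: arr=0 -> substrate=0 bound=3 product=1
t=4: arr=0 -> substrate=0 bound=0 product=4
t=5: arr=1 -> substrate=0 bound=1 product=4
t=6: arr=0 -> substrate=0 bound=1 product=4
t=7: arr=2 -> substrate=0 bound=2 product=5
t=8: arr=2 -> substrate=0 bound=4 product=5
t=9: arr=0 -> substrate=0 bound=2 product=7
t=10: arr=3 -> substrate=0 bound=3 product=9

Answer: 9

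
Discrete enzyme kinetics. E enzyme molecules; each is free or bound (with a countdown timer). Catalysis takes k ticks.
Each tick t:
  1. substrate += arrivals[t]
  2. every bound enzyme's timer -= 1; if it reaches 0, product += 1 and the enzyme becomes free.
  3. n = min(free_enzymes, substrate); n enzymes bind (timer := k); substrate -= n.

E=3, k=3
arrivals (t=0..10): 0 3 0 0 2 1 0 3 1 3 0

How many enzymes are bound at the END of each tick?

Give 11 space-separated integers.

t=0: arr=0 -> substrate=0 bound=0 product=0
t=1: arr=3 -> substrate=0 bound=3 product=0
t=2: arr=0 -> substrate=0 bound=3 product=0
t=3: arr=0 -> substrate=0 bound=3 product=0
t=4: arr=2 -> substrate=0 bound=2 product=3
t=5: arr=1 -> substrate=0 bound=3 product=3
t=6: arr=0 -> substrate=0 bound=3 product=3
t=7: arr=3 -> substrate=1 bound=3 product=5
t=8: arr=1 -> substrate=1 bound=3 product=6
t=9: arr=3 -> substrate=4 bound=3 product=6
t=10: arr=0 -> substrate=2 bound=3 product=8

Answer: 0 3 3 3 2 3 3 3 3 3 3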